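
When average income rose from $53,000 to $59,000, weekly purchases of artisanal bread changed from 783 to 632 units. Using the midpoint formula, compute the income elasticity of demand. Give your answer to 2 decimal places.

ΔQ = -151, ΔI = 6000. Midpoints: Ī = 56,000, Q̄ = 707.5.
ε_I = (ΔQ/ΔI)(Ī/Q̄) = (-151/6000)(56000/707.5).

-1.99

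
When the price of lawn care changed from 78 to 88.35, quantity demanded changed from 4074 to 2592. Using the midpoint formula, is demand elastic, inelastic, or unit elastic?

elastic

Arc ε ≈ -3.573.
|ε| = 3.57 > 1.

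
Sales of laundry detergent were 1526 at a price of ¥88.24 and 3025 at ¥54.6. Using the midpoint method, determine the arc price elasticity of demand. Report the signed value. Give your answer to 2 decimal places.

-1.40

ΔQ = 3025 − 1526 = 1499; ΔP = 54.6 − 88.24 = -33.64.
Midpoints: P̄ = 71.42, Q̄ = 2275.5.
ε = (ΔQ/ΔP)(P̄/Q̄) = (1499/-33.64)(71.42/2275.5).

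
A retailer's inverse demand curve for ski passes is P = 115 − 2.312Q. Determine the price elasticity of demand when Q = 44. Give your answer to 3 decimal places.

At Q = 44, P = 115 − 2.312(44) = 13.27.
dP/dQ = −2.312, so dQ/dP = 1/(−2.312) = -0.433.
ε = (dQ/dP)(P/Q) = (-0.433)(13.27/44).

-0.130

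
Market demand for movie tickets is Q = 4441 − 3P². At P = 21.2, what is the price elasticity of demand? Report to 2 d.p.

-0.87

At P = 21.2, Q = 3092.680.
dQ/dP = −6P = -127.200.
ε = (dQ/dP)(P/Q) = (-127.200)(21.2/3092.680).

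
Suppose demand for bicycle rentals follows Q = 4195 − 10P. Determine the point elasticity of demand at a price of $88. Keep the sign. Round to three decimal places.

At P = 88, Q = 3315.
dQ/dP = −10.
ε = (dQ/dP)(P/Q) = (-10)(88/3315).
|ε| < 1, so demand is inelastic at this price.

-0.265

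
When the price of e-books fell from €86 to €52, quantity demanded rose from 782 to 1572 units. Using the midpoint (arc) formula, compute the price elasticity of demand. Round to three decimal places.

-1.362

ΔQ = 1572 − 782 = 790; ΔP = 52 − 86 = -34.
Midpoints: P̄ = 69.00, Q̄ = 1177.0.
ε = (ΔQ/ΔP)(P̄/Q̄) = (790/-34)(69.00/1177.0).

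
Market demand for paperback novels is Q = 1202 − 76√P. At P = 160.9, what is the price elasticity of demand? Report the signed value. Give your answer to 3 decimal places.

-2.026

At P = 160.9, Q = 237.968.
dQ/dP = −76/(2√P) = -2.996.
ε = (dQ/dP)(P/Q) = (-2.996)(160.9/237.968).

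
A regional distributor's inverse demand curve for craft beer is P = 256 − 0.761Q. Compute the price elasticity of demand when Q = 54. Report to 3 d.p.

At Q = 54, P = 256 − 0.761(54) = 214.91.
dP/dQ = −0.761, so dQ/dP = 1/(−0.761) = -1.314.
ε = (dQ/dP)(P/Q) = (-1.314)(214.91/54).

-5.230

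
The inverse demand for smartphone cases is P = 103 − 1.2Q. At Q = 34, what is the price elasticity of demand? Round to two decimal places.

At Q = 34, P = 103 − 1.2(34) = 62.20.
dP/dQ = −1.2, so dQ/dP = 1/(−1.2) = -0.833.
ε = (dQ/dP)(P/Q) = (-0.833)(62.20/34).

-1.52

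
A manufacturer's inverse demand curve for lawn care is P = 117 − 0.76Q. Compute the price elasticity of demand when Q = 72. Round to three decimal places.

At Q = 72, P = 117 − 0.76(72) = 62.28.
dP/dQ = −0.76, so dQ/dP = 1/(−0.76) = -1.316.
ε = (dQ/dP)(P/Q) = (-1.316)(62.28/72).

-1.138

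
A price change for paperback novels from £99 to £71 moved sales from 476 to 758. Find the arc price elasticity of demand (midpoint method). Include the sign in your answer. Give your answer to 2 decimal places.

ΔQ = 758 − 476 = 282; ΔP = 71 − 99 = -28.
Midpoints: P̄ = 85.00, Q̄ = 617.0.
ε = (ΔQ/ΔP)(P̄/Q̄) = (282/-28)(85.00/617.0).

-1.39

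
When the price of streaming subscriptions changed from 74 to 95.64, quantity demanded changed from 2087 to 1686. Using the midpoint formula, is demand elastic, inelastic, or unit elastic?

inelastic

Arc ε ≈ -0.833.
|ε| = 0.83 < 1.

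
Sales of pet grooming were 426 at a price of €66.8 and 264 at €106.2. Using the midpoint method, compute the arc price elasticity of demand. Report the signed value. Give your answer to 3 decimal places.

-1.031

ΔQ = 264 − 426 = -162; ΔP = 106.2 − 66.8 = 39.4.
Midpoints: P̄ = 86.50, Q̄ = 345.0.
ε = (ΔQ/ΔP)(P̄/Q̄) = (-162/39.4)(86.50/345.0).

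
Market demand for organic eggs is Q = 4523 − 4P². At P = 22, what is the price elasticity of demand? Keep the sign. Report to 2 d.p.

At P = 22, Q = 2587.
dQ/dP = −8P = -176.
ε = (dQ/dP)(P/Q) = (-176)(22/2587).

-1.50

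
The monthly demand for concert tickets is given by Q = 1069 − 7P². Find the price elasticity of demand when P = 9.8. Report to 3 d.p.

At P = 9.8, Q = 396.720.
dQ/dP = −14P = -137.200.
ε = (dQ/dP)(P/Q) = (-137.200)(9.8/396.720).
|ε| > 1, so demand is elastic at this price.

-3.389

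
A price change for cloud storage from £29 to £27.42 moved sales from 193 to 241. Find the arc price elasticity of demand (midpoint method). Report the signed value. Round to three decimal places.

ΔQ = 241 − 193 = 48; ΔP = 27.42 − 29 = -1.58.
Midpoints: P̄ = 28.21, Q̄ = 217.0.
ε = (ΔQ/ΔP)(P̄/Q̄) = (48/-1.58)(28.21/217.0).

-3.949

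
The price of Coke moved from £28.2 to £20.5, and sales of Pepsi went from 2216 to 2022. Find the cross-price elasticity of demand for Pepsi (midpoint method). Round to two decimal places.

0.29

ΔQ_x = 2022 − 2216 = -194; ΔP_y = 20.5 − 28.2 = -7.7.
Midpoints: P̄_y = 24.35, Q̄_x = 2119.0.
ε_xy = (ΔQ_x/ΔP_y)(P̄_y/Q̄_x) = (-194/-7.7)(24.35/2119.0).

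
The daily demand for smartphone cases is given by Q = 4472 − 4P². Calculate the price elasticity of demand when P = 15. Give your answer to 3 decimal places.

At P = 15, Q = 3572.
dQ/dP = −8P = -120.
ε = (dQ/dP)(P/Q) = (-120)(15/3572).
|ε| < 1, so demand is inelastic at this price.

-0.504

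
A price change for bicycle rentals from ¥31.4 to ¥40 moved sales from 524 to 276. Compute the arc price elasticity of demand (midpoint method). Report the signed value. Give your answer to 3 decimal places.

ΔQ = 276 − 524 = -248; ΔP = 40 − 31.4 = 8.6.
Midpoints: P̄ = 35.70, Q̄ = 400.0.
ε = (ΔQ/ΔP)(P̄/Q̄) = (-248/8.6)(35.70/400.0).

-2.574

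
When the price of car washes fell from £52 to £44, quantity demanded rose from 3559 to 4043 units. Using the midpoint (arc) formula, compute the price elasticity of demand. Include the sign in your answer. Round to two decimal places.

-0.76

ΔQ = 4043 − 3559 = 484; ΔP = 44 − 52 = -8.
Midpoints: P̄ = 48.00, Q̄ = 3801.0.
ε = (ΔQ/ΔP)(P̄/Q̄) = (484/-8)(48.00/3801.0).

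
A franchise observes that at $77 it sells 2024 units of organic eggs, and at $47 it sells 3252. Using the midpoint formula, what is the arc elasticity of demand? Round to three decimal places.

ΔQ = 3252 − 2024 = 1228; ΔP = 47 − 77 = -30.
Midpoints: P̄ = 62.00, Q̄ = 2638.0.
ε = (ΔQ/ΔP)(P̄/Q̄) = (1228/-30)(62.00/2638.0).

-0.962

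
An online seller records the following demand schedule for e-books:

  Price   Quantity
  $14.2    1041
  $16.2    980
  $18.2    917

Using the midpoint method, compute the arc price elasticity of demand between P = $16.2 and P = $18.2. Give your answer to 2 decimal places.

-0.57

At P = 16.2, Q = 980; at P = 18.2, Q = 917.
ΔQ = -63, ΔP = 2.0. Midpoints: P̄ = 17.20, Q̄ = 948.5.
ε = (ΔQ/ΔP)(P̄/Q̄) = (-63/2.0)(17.20/948.5).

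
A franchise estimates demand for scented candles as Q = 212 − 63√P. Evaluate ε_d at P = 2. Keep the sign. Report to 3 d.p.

-0.362

At P = 2, Q = 122.905.
dQ/dP = −63/(2√P) = -22.274.
ε = (dQ/dP)(P/Q) = (-22.274)(2/122.905).
|ε| < 1, so demand is inelastic at this price.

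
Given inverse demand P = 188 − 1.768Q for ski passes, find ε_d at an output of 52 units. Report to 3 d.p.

At Q = 52, P = 188 − 1.768(52) = 96.06.
dP/dQ = −1.768, so dQ/dP = 1/(−1.768) = -0.566.
ε = (dQ/dP)(P/Q) = (-0.566)(96.06/52).

-1.045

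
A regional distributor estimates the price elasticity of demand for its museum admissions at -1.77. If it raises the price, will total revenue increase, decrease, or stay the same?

|ε| = 1.77 > 1, so demand is elastic. A price rise therefore reduces total revenue.

decrease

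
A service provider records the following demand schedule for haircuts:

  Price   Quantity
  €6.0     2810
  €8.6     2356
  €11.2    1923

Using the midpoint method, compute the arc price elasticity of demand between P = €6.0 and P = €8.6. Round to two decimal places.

At P = 6.0, Q = 2810; at P = 8.6, Q = 2356.
ΔQ = -454, ΔP = 2.6. Midpoints: P̄ = 7.30, Q̄ = 2583.0.
ε = (ΔQ/ΔP)(P̄/Q̄) = (-454/2.6)(7.30/2583.0).

-0.49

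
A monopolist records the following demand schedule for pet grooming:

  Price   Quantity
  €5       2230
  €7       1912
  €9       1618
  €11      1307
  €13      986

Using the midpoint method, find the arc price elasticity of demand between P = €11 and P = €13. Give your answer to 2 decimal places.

At P = 11, Q = 1307; at P = 13, Q = 986.
ΔQ = -321, ΔP = 2. Midpoints: P̄ = 12.00, Q̄ = 1146.5.
ε = (ΔQ/ΔP)(P̄/Q̄) = (-321/2)(12.00/1146.5).

-1.68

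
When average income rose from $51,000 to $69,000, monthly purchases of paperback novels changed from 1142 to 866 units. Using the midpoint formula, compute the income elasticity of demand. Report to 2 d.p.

-0.92

ΔQ = -276, ΔI = 18000. Midpoints: Ī = 60,000, Q̄ = 1004.0.
ε_I = (ΔQ/ΔI)(Ī/Q̄) = (-276/18000)(60000/1004.0).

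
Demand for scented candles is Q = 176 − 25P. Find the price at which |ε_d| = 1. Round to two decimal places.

3.52

For linear demand Q = a − bP, ε = −bP/(a − bP). |ε| = 1 when bP = a − bP, i.e. P = a/(2b).
P = 176/(2·25) = 176/50 = 3.5200.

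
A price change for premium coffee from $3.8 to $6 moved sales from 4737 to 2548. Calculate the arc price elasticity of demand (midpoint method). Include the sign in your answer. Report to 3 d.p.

ΔQ = 2548 − 4737 = -2189; ΔP = 6 − 3.8 = 2.2.
Midpoints: P̄ = 4.90, Q̄ = 3642.5.
ε = (ΔQ/ΔP)(P̄/Q̄) = (-2189/2.2)(4.90/3642.5).

-1.339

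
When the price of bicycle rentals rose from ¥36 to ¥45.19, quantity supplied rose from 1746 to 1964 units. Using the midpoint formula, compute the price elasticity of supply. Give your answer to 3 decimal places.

0.519

ΔQ = 1964 − 1746 = 218; ΔP = 45.19 − 36 = 9.19.
Midpoints: P̄ = 40.59, Q̄ = 1855.0.
ε_s = (ΔQ/ΔP)(P̄/Q̄) = (218/9.19)(40.59/1855.0).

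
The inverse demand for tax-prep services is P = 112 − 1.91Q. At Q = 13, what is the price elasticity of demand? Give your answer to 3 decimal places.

-3.511

At Q = 13, P = 112 − 1.91(13) = 87.17.
dP/dQ = −1.91, so dQ/dP = 1/(−1.91) = -0.524.
ε = (dQ/dP)(P/Q) = (-0.524)(87.17/13).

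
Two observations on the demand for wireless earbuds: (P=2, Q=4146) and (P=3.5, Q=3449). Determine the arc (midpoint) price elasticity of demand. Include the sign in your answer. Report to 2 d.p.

ΔQ = 3449 − 4146 = -697; ΔP = 3.5 − 2 = 1.5.
Midpoints: P̄ = 2.75, Q̄ = 3797.5.
ε = (ΔQ/ΔP)(P̄/Q̄) = (-697/1.5)(2.75/3797.5).

-0.34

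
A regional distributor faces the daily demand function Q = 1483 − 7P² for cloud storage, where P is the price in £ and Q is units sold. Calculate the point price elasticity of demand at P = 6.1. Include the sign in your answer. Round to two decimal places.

At P = 6.1, Q = 1222.530.
dQ/dP = −14P = -85.400.
ε = (dQ/dP)(P/Q) = (-85.400)(6.1/1222.530).

-0.43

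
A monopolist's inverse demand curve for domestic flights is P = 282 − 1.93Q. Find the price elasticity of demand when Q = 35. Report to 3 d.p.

At Q = 35, P = 282 − 1.93(35) = 214.45.
dP/dQ = −1.93, so dQ/dP = 1/(−1.93) = -0.518.
ε = (dQ/dP)(P/Q) = (-0.518)(214.45/35).

-3.175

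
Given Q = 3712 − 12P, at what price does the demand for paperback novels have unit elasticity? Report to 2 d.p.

154.67

For linear demand Q = a − bP, ε = −bP/(a − bP). |ε| = 1 when bP = a − bP, i.e. P = a/(2b).
P = 3712/(2·12) = 3712/24 = 154.6667.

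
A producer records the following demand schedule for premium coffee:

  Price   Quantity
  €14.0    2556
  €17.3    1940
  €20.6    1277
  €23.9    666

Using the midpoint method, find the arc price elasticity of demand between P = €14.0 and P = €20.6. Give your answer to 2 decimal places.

-1.75

At P = 14.0, Q = 2556; at P = 20.6, Q = 1277.
ΔQ = -1279, ΔP = 6.6. Midpoints: P̄ = 17.30, Q̄ = 1916.5.
ε = (ΔQ/ΔP)(P̄/Q̄) = (-1279/6.6)(17.30/1916.5).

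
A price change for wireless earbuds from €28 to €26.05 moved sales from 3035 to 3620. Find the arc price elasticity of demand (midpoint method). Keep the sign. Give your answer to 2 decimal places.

ΔQ = 3620 − 3035 = 585; ΔP = 26.05 − 28 = -1.95.
Midpoints: P̄ = 27.02, Q̄ = 3327.5.
ε = (ΔQ/ΔP)(P̄/Q̄) = (585/-1.95)(27.02/3327.5).

-2.44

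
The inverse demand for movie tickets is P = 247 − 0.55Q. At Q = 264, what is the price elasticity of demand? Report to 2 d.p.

At Q = 264, P = 247 − 0.55(264) = 101.80.
dP/dQ = −0.55, so dQ/dP = 1/(−0.55) = -1.818.
ε = (dQ/dP)(P/Q) = (-1.818)(101.80/264).

-0.70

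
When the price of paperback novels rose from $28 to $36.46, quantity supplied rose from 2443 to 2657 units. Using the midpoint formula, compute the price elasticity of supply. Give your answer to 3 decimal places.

0.320

ΔQ = 2657 − 2443 = 214; ΔP = 36.46 − 28 = 8.46.
Midpoints: P̄ = 32.23, Q̄ = 2550.0.
ε_s = (ΔQ/ΔP)(P̄/Q̄) = (214/8.46)(32.23/2550.0).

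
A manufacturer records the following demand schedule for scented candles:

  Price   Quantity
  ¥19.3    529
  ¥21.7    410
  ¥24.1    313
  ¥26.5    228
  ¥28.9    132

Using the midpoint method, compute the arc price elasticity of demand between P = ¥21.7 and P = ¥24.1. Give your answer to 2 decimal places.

-2.56

At P = 21.7, Q = 410; at P = 24.1, Q = 313.
ΔQ = -97, ΔP = 2.4. Midpoints: P̄ = 22.90, Q̄ = 361.5.
ε = (ΔQ/ΔP)(P̄/Q̄) = (-97/2.4)(22.90/361.5).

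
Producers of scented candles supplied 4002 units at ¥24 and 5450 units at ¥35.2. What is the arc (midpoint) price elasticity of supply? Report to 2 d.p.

ΔQ = 5450 − 4002 = 1448; ΔP = 35.2 − 24 = 11.2.
Midpoints: P̄ = 29.60, Q̄ = 4726.0.
ε_s = (ΔQ/ΔP)(P̄/Q̄) = (1448/11.2)(29.60/4726.0).

0.81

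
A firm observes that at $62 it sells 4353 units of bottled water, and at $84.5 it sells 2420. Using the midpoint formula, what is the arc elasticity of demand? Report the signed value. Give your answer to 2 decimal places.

ΔQ = 2420 − 4353 = -1933; ΔP = 84.5 − 62 = 22.5.
Midpoints: P̄ = 73.25, Q̄ = 3386.5.
ε = (ΔQ/ΔP)(P̄/Q̄) = (-1933/22.5)(73.25/3386.5).

-1.86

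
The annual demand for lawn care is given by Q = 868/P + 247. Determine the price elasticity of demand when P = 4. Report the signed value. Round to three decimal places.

At P = 4, Q = 464.
dQ/dP = −868/P² = -54.250.
ε = (dQ/dP)(P/Q) = (-54.250)(4/464).
|ε| < 1, so demand is inelastic at this price.

-0.468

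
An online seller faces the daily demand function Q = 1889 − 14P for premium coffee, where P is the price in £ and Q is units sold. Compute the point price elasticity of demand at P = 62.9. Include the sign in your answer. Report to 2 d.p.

At P = 62.9, Q = 1008.400.
dQ/dP = −14.
ε = (dQ/dP)(P/Q) = (-14)(62.9/1008.400).

-0.87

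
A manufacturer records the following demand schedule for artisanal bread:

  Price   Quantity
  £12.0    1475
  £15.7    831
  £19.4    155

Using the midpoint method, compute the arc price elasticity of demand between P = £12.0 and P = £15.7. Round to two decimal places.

At P = 12.0, Q = 1475; at P = 15.7, Q = 831.
ΔQ = -644, ΔP = 3.7. Midpoints: P̄ = 13.85, Q̄ = 1153.0.
ε = (ΔQ/ΔP)(P̄/Q̄) = (-644/3.7)(13.85/1153.0).

-2.09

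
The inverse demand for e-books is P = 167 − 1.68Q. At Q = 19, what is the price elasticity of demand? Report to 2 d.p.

At Q = 19, P = 167 − 1.68(19) = 135.08.
dP/dQ = −1.68, so dQ/dP = 1/(−1.68) = -0.595.
ε = (dQ/dP)(P/Q) = (-0.595)(135.08/19).

-4.23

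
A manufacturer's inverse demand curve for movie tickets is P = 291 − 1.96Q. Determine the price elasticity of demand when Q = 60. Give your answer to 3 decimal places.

At Q = 60, P = 291 − 1.96(60) = 173.40.
dP/dQ = −1.96, so dQ/dP = 1/(−1.96) = -0.510.
ε = (dQ/dP)(P/Q) = (-0.510)(173.40/60).

-1.474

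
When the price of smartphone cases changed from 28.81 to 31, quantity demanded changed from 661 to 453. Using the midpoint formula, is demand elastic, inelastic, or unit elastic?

Arc ε ≈ -5.099.
|ε| = 5.10 > 1.

elastic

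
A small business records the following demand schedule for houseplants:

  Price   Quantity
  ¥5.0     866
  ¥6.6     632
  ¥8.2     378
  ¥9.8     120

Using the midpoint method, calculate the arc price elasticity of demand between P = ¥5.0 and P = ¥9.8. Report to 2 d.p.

At P = 5.0, Q = 866; at P = 9.8, Q = 120.
ΔQ = -746, ΔP = 4.8. Midpoints: P̄ = 7.40, Q̄ = 493.0.
ε = (ΔQ/ΔP)(P̄/Q̄) = (-746/4.8)(7.40/493.0).

-2.33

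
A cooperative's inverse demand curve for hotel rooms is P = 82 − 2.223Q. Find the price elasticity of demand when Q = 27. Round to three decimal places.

At Q = 27, P = 82 − 2.223(27) = 21.98.
dP/dQ = −2.223, so dQ/dP = 1/(−2.223) = -0.450.
ε = (dQ/dP)(P/Q) = (-0.450)(21.98/27).

-0.366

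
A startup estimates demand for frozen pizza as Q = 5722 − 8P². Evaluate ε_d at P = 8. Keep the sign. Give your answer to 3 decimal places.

-0.197

At P = 8, Q = 5210.
dQ/dP = −16P = -128.
ε = (dQ/dP)(P/Q) = (-128)(8/5210).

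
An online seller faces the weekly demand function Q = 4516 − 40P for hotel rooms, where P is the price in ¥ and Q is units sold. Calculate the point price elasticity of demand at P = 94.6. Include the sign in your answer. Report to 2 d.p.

At P = 94.6, Q = 732.
dQ/dP = −40.
ε = (dQ/dP)(P/Q) = (-40)(94.6/732).
|ε| > 1, so demand is elastic at this price.

-5.17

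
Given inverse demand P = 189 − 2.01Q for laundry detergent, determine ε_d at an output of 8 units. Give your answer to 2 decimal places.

-10.75

At Q = 8, P = 189 − 2.01(8) = 172.92.
dP/dQ = −2.01, so dQ/dP = 1/(−2.01) = -0.498.
ε = (dQ/dP)(P/Q) = (-0.498)(172.92/8).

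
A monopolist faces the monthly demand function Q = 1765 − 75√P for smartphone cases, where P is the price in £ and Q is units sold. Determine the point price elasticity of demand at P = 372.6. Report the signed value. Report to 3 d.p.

At P = 372.6, Q = 317.286.
dQ/dP = −75/(2√P) = -1.943.
ε = (dQ/dP)(P/Q) = (-1.943)(372.6/317.286).
|ε| > 1, so demand is elastic at this price.

-2.281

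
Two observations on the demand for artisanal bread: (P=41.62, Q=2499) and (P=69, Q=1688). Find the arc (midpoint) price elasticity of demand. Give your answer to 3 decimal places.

-0.783

ΔQ = 1688 − 2499 = -811; ΔP = 69 − 41.62 = 27.38.
Midpoints: P̄ = 55.31, Q̄ = 2093.5.
ε = (ΔQ/ΔP)(P̄/Q̄) = (-811/27.38)(55.31/2093.5).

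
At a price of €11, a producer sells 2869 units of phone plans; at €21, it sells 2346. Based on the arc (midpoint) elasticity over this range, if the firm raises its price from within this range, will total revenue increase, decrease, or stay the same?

Arc ε = (-523/10)(16.00/2607.5) ≈ -0.321.
|ε| = 0.32 < 1, so demand is inelastic. A price rise therefore raises total revenue.

increase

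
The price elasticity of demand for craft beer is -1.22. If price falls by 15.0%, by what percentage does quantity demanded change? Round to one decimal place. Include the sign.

18.3%

%ΔQ ≈ ε × %ΔP = (-1.22)(-15.0%) = 18.30%.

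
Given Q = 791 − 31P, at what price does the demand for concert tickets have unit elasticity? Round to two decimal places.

For linear demand Q = a − bP, ε = −bP/(a − bP). |ε| = 1 when bP = a − bP, i.e. P = a/(2b).
P = 791/(2·31) = 791/62 = 12.7581.

12.76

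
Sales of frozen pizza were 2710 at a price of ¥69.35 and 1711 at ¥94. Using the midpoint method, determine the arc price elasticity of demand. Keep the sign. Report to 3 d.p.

ΔQ = 1711 − 2710 = -999; ΔP = 94 − 69.35 = 24.65.
Midpoints: P̄ = 81.67, Q̄ = 2210.5.
ε = (ΔQ/ΔP)(P̄/Q̄) = (-999/24.65)(81.67/2210.5).

-1.497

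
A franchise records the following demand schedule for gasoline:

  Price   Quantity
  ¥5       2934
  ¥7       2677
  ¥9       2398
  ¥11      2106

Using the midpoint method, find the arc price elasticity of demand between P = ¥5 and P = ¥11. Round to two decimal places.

At P = 5, Q = 2934; at P = 11, Q = 2106.
ΔQ = -828, ΔP = 6. Midpoints: P̄ = 8.00, Q̄ = 2520.0.
ε = (ΔQ/ΔP)(P̄/Q̄) = (-828/6)(8.00/2520.0).

-0.44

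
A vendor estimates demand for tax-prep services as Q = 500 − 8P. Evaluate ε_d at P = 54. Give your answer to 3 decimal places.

At P = 54, Q = 68.
dQ/dP = −8.
ε = (dQ/dP)(P/Q) = (-8)(54/68).
|ε| > 1, so demand is elastic at this price.

-6.353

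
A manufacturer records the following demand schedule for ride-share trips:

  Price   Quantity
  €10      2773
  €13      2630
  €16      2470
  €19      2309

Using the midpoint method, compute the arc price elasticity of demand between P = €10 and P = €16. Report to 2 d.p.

At P = 10, Q = 2773; at P = 16, Q = 2470.
ΔQ = -303, ΔP = 6. Midpoints: P̄ = 13.00, Q̄ = 2621.5.
ε = (ΔQ/ΔP)(P̄/Q̄) = (-303/6)(13.00/2621.5).

-0.25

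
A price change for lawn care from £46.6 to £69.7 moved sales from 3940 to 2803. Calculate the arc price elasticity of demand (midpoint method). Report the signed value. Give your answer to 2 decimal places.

-0.85

ΔQ = 2803 − 3940 = -1137; ΔP = 69.7 − 46.6 = 23.1.
Midpoints: P̄ = 58.15, Q̄ = 3371.5.
ε = (ΔQ/ΔP)(P̄/Q̄) = (-1137/23.1)(58.15/3371.5).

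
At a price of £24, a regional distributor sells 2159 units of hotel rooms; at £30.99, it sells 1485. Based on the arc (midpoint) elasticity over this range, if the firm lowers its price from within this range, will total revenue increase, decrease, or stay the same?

Arc ε = (-674/6.99)(27.49/1822.0) ≈ -1.455.
|ε| = 1.46 > 1, so demand is elastic. A price cut therefore raises total revenue.

increase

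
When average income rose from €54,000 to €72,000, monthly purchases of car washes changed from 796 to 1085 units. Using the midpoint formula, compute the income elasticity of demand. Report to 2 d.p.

ΔQ = 289, ΔI = 18000. Midpoints: Ī = 63,000, Q̄ = 940.5.
ε_I = (ΔQ/ΔI)(Ī/Q̄) = (289/18000)(63000/940.5).

1.08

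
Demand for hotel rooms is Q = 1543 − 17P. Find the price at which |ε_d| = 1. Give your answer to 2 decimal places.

45.38

For linear demand Q = a − bP, ε = −bP/(a − bP). |ε| = 1 when bP = a − bP, i.e. P = a/(2b).
P = 1543/(2·17) = 1543/34 = 45.3824.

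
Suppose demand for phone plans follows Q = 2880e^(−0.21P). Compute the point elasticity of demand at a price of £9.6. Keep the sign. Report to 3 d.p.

At P = 9.6, Q = 383.579.
dQ/dP = −0.21·2880e^(−0.21P) = −0.21Q = -80.552.
ε = (dQ/dP)(P/Q) = (-80.552)(9.6/383.579).
|ε| > 1, so demand is elastic at this price.

-2.016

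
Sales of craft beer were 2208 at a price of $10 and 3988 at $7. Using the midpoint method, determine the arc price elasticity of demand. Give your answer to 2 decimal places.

-1.63

ΔQ = 3988 − 2208 = 1780; ΔP = 7 − 10 = -3.
Midpoints: P̄ = 8.50, Q̄ = 3098.0.
ε = (ΔQ/ΔP)(P̄/Q̄) = (1780/-3)(8.50/3098.0).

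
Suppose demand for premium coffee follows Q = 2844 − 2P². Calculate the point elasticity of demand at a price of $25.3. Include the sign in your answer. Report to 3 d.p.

At P = 25.3, Q = 1563.820.
dQ/dP = −4P = -101.200.
ε = (dQ/dP)(P/Q) = (-101.200)(25.3/1563.820).

-1.637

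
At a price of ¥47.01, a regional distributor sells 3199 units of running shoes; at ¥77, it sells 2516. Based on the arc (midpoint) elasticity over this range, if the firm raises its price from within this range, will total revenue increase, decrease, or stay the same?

increase

Arc ε = (-683/29.99)(62.00/2857.5) ≈ -0.494.
|ε| = 0.49 < 1, so demand is inelastic. A price rise therefore raises total revenue.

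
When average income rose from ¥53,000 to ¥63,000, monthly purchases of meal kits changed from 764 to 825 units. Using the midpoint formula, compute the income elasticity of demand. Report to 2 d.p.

0.45

ΔQ = 61, ΔI = 10000. Midpoints: Ī = 58,000, Q̄ = 794.5.
ε_I = (ΔQ/ΔI)(Ī/Q̄) = (61/10000)(58000/794.5).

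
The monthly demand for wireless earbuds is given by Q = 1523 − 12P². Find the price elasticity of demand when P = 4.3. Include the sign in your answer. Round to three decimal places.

-0.341

At P = 4.3, Q = 1301.120.
dQ/dP = −24P = -103.200.
ε = (dQ/dP)(P/Q) = (-103.200)(4.3/1301.120).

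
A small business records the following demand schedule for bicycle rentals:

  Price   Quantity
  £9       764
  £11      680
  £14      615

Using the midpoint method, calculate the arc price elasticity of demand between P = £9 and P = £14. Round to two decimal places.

-0.50

At P = 9, Q = 764; at P = 14, Q = 615.
ΔQ = -149, ΔP = 5. Midpoints: P̄ = 11.50, Q̄ = 689.5.
ε = (ΔQ/ΔP)(P̄/Q̄) = (-149/5)(11.50/689.5).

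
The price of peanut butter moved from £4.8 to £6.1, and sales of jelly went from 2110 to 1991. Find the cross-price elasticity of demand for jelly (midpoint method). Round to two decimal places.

-0.24

ΔQ_x = 1991 − 2110 = -119; ΔP_y = 6.1 − 4.8 = 1.3.
Midpoints: P̄_y = 5.45, Q̄_x = 2050.5.
ε_xy = (ΔQ_x/ΔP_y)(P̄_y/Q̄_x) = (-119/1.3)(5.45/2050.5).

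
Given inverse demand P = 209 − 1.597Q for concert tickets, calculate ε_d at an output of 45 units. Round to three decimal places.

At Q = 45, P = 209 − 1.597(45) = 137.13.
dP/dQ = −1.597, so dQ/dP = 1/(−1.597) = -0.626.
ε = (dQ/dP)(P/Q) = (-0.626)(137.13/45).

-1.908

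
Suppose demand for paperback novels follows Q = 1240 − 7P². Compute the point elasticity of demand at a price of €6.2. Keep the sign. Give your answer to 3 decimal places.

At P = 6.2, Q = 970.920.
dQ/dP = −14P = -86.800.
ε = (dQ/dP)(P/Q) = (-86.800)(6.2/970.920).
|ε| < 1, so demand is inelastic at this price.

-0.554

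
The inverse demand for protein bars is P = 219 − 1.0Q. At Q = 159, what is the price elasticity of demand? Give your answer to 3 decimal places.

-0.377

At Q = 159, P = 219 − 1.0(159) = 60.00.
dP/dQ = −1.0, so dQ/dP = 1/(−1.0) = -1.000.
ε = (dQ/dP)(P/Q) = (-1.000)(60.00/159).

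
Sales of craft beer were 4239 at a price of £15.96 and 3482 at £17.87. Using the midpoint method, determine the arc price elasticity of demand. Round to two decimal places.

-1.74

ΔQ = 3482 − 4239 = -757; ΔP = 17.87 − 15.96 = 1.91.
Midpoints: P̄ = 16.91, Q̄ = 3860.5.
ε = (ΔQ/ΔP)(P̄/Q̄) = (-757/1.91)(16.91/3860.5).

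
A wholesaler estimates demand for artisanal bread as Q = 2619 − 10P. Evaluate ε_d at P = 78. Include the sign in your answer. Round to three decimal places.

At P = 78, Q = 1839.
dQ/dP = −10.
ε = (dQ/dP)(P/Q) = (-10)(78/1839).

-0.424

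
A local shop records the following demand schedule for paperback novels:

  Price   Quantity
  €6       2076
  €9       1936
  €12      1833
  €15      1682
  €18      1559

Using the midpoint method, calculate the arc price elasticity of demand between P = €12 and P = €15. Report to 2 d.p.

-0.39

At P = 12, Q = 1833; at P = 15, Q = 1682.
ΔQ = -151, ΔP = 3. Midpoints: P̄ = 13.50, Q̄ = 1757.5.
ε = (ΔQ/ΔP)(P̄/Q̄) = (-151/3)(13.50/1757.5).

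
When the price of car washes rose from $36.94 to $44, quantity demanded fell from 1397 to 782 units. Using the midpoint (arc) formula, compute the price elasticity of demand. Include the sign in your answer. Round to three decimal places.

-3.236

ΔQ = 782 − 1397 = -615; ΔP = 44 − 36.94 = 7.06.
Midpoints: P̄ = 40.47, Q̄ = 1089.5.
ε = (ΔQ/ΔP)(P̄/Q̄) = (-615/7.06)(40.47/1089.5).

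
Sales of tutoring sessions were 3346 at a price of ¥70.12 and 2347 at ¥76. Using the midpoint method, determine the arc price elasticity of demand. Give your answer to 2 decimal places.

-4.36

ΔQ = 2347 − 3346 = -999; ΔP = 76 − 70.12 = 5.88.
Midpoints: P̄ = 73.06, Q̄ = 2846.5.
ε = (ΔQ/ΔP)(P̄/Q̄) = (-999/5.88)(73.06/2846.5).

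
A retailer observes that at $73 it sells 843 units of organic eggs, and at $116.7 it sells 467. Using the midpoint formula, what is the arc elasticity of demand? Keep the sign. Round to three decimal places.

-1.246

ΔQ = 467 − 843 = -376; ΔP = 116.7 − 73 = 43.7.
Midpoints: P̄ = 94.85, Q̄ = 655.0.
ε = (ΔQ/ΔP)(P̄/Q̄) = (-376/43.7)(94.85/655.0).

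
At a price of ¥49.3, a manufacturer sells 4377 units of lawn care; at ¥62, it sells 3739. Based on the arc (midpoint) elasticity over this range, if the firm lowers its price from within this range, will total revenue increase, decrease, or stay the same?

decrease

Arc ε = (-638/12.7)(55.65/4058.0) ≈ -0.689.
|ε| = 0.69 < 1, so demand is inelastic. A price cut therefore reduces total revenue.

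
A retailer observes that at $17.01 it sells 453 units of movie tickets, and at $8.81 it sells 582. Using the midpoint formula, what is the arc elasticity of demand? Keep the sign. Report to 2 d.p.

ΔQ = 582 − 453 = 129; ΔP = 8.81 − 17.01 = -8.2.
Midpoints: P̄ = 12.91, Q̄ = 517.5.
ε = (ΔQ/ΔP)(P̄/Q̄) = (129/-8.2)(12.91/517.5).

-0.39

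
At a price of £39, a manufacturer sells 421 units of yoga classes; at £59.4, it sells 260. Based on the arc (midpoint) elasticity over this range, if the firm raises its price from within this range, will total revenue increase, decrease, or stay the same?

Arc ε = (-161/20.4)(49.20/340.5) ≈ -1.140.
|ε| = 1.14 > 1, so demand is elastic. A price rise therefore reduces total revenue.

decrease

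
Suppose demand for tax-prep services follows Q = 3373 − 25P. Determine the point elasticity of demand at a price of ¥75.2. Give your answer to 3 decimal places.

At P = 75.2, Q = 1493.
dQ/dP = −25.
ε = (dQ/dP)(P/Q) = (-25)(75.2/1493).
|ε| > 1, so demand is elastic at this price.

-1.259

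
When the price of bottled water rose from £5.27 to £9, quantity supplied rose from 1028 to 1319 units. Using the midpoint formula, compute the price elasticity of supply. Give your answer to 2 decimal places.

ΔQ = 1319 − 1028 = 291; ΔP = 9 − 5.27 = 3.73.
Midpoints: P̄ = 7.13, Q̄ = 1173.5.
ε_s = (ΔQ/ΔP)(P̄/Q̄) = (291/3.73)(7.13/1173.5).

0.47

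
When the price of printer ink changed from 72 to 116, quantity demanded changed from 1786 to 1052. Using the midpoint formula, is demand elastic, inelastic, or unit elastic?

elastic

Arc ε ≈ -1.105.
|ε| = 1.11 > 1.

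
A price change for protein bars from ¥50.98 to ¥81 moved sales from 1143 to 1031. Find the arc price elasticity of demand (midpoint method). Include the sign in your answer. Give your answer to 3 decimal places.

-0.226

ΔQ = 1031 − 1143 = -112; ΔP = 81 − 50.98 = 30.02.
Midpoints: P̄ = 65.99, Q̄ = 1087.0.
ε = (ΔQ/ΔP)(P̄/Q̄) = (-112/30.02)(65.99/1087.0).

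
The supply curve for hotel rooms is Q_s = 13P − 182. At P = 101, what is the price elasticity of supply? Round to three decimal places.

At P = 101, Q_s = 1131.
dQ_s/dP = 13.
ε_s = (dQ_s/dP)(P/Q_s) = (13)(101/1131).

1.161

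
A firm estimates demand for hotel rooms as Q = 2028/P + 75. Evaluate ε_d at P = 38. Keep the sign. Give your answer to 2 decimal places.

-0.42

At P = 38, Q = 128.368.
dQ/dP = −2028/P² = -1.404.
ε = (dQ/dP)(P/Q) = (-1.404)(38/128.368).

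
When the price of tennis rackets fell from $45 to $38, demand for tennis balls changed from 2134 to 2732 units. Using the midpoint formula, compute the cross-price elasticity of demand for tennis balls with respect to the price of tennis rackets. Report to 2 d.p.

ΔQ_x = 2732 − 2134 = 598; ΔP_y = 38 − 45 = -7.
Midpoints: P̄_y = 41.50, Q̄_x = 2433.0.
ε_xy = (ΔQ_x/ΔP_y)(P̄_y/Q̄_x) = (598/-7)(41.50/2433.0).

-1.46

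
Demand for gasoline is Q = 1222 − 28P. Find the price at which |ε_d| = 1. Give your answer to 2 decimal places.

For linear demand Q = a − bP, ε = −bP/(a − bP). |ε| = 1 when bP = a − bP, i.e. P = a/(2b).
P = 1222/(2·28) = 1222/56 = 21.8214.

21.82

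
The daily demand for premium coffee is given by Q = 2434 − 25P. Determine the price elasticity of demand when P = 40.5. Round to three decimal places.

-0.712

At P = 40.5, Q = 1421.500.
dQ/dP = −25.
ε = (dQ/dP)(P/Q) = (-25)(40.5/1421.500).
|ε| < 1, so demand is inelastic at this price.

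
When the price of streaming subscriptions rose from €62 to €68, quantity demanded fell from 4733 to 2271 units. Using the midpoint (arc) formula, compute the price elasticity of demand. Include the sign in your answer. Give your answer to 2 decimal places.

ΔQ = 2271 − 4733 = -2462; ΔP = 68 − 62 = 6.
Midpoints: P̄ = 65.00, Q̄ = 3502.0.
ε = (ΔQ/ΔP)(P̄/Q̄) = (-2462/6)(65.00/3502.0).

-7.62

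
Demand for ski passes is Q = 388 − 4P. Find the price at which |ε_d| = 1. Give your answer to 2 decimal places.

For linear demand Q = a − bP, ε = −bP/(a − bP). |ε| = 1 when bP = a − bP, i.e. P = a/(2b).
P = 388/(2·4) = 388/8 = 48.5000.

48.50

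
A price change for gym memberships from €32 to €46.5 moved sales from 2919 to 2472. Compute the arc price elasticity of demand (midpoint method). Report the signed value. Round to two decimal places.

-0.45

ΔQ = 2472 − 2919 = -447; ΔP = 46.5 − 32 = 14.5.
Midpoints: P̄ = 39.25, Q̄ = 2695.5.
ε = (ΔQ/ΔP)(P̄/Q̄) = (-447/14.5)(39.25/2695.5).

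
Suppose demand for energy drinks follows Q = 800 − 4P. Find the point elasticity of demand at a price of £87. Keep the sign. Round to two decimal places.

At P = 87, Q = 452.
dQ/dP = −4.
ε = (dQ/dP)(P/Q) = (-4)(87/452).

-0.77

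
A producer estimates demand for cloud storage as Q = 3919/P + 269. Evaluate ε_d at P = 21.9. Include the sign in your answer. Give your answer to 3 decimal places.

-0.399

At P = 21.9, Q = 447.950.
dQ/dP = −3919/P² = -8.171.
ε = (dQ/dP)(P/Q) = (-8.171)(21.9/447.950).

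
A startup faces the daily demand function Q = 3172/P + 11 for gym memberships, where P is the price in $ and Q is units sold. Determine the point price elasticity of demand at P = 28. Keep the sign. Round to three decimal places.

-0.911

At P = 28, Q = 124.286.
dQ/dP = −3172/P² = -4.046.
ε = (dQ/dP)(P/Q) = (-4.046)(28/124.286).
|ε| < 1, so demand is inelastic at this price.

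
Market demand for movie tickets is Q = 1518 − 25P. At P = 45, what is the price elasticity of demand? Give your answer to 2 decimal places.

-2.86

At P = 45, Q = 393.
dQ/dP = −25.
ε = (dQ/dP)(P/Q) = (-25)(45/393).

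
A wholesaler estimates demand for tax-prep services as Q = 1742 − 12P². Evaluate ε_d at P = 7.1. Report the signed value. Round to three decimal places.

-1.064

At P = 7.1, Q = 1137.080.
dQ/dP = −24P = -170.400.
ε = (dQ/dP)(P/Q) = (-170.400)(7.1/1137.080).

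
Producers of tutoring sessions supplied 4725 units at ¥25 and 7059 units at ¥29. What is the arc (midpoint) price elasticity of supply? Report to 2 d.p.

2.67

ΔQ = 7059 − 4725 = 2334; ΔP = 29 − 25 = 4.
Midpoints: P̄ = 27.00, Q̄ = 5892.0.
ε_s = (ΔQ/ΔP)(P̄/Q̄) = (2334/4)(27.00/5892.0).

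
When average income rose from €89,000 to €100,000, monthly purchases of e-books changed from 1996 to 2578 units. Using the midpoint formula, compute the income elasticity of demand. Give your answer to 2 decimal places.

2.19

ΔQ = 582, ΔI = 11000. Midpoints: Ī = 94,500, Q̄ = 2287.0.
ε_I = (ΔQ/ΔI)(Ī/Q̄) = (582/11000)(94500/2287.0).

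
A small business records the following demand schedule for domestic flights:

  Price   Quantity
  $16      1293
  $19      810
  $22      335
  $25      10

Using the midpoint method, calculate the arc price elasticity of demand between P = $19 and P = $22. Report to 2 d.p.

-5.67

At P = 19, Q = 810; at P = 22, Q = 335.
ΔQ = -475, ΔP = 3. Midpoints: P̄ = 20.50, Q̄ = 572.5.
ε = (ΔQ/ΔP)(P̄/Q̄) = (-475/3)(20.50/572.5).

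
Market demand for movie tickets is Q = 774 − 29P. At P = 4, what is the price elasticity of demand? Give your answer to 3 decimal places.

-0.176

At P = 4, Q = 658.
dQ/dP = −29.
ε = (dQ/dP)(P/Q) = (-29)(4/658).
|ε| < 1, so demand is inelastic at this price.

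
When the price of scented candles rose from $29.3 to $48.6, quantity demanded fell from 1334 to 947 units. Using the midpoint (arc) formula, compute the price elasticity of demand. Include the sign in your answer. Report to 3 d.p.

ΔQ = 947 − 1334 = -387; ΔP = 48.6 − 29.3 = 19.3.
Midpoints: P̄ = 38.95, Q̄ = 1140.5.
ε = (ΔQ/ΔP)(P̄/Q̄) = (-387/19.3)(38.95/1140.5).

-0.685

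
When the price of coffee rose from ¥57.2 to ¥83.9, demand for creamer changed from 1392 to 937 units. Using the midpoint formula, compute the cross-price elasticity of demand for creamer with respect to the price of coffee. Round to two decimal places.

-1.03

ΔQ_x = 937 − 1392 = -455; ΔP_y = 83.9 − 57.2 = 26.7.
Midpoints: P̄_y = 70.55, Q̄_x = 1164.5.
ε_xy = (ΔQ_x/ΔP_y)(P̄_y/Q̄_x) = (-455/26.7)(70.55/1164.5).
ε_xy < 0, so the goods are complements.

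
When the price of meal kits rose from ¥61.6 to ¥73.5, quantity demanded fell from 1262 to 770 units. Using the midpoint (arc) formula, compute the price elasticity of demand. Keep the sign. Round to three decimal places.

ΔQ = 770 − 1262 = -492; ΔP = 73.5 − 61.6 = 11.9.
Midpoints: P̄ = 67.55, Q̄ = 1016.0.
ε = (ΔQ/ΔP)(P̄/Q̄) = (-492/11.9)(67.55/1016.0).

-2.749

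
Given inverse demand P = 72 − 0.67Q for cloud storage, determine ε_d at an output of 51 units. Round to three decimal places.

At Q = 51, P = 72 − 0.67(51) = 37.83.
dP/dQ = −0.67, so dQ/dP = 1/(−0.67) = -1.493.
ε = (dQ/dP)(P/Q) = (-1.493)(37.83/51).

-1.107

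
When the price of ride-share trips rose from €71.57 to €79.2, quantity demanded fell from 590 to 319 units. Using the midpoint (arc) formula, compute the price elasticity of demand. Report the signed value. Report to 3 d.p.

-5.891

ΔQ = 319 − 590 = -271; ΔP = 79.2 − 71.57 = 7.63.
Midpoints: P̄ = 75.38, Q̄ = 454.5.
ε = (ΔQ/ΔP)(P̄/Q̄) = (-271/7.63)(75.38/454.5).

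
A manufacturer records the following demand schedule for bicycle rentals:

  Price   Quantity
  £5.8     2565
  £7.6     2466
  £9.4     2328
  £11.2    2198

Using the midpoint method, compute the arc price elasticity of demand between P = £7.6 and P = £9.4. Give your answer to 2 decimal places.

-0.27

At P = 7.6, Q = 2466; at P = 9.4, Q = 2328.
ΔQ = -138, ΔP = 1.8. Midpoints: P̄ = 8.50, Q̄ = 2397.0.
ε = (ΔQ/ΔP)(P̄/Q̄) = (-138/1.8)(8.50/2397.0).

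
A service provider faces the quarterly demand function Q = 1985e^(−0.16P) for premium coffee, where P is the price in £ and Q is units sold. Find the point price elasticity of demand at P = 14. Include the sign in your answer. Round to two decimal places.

At P = 14, Q = 211.320.
dQ/dP = −0.16·1985e^(−0.16P) = −0.16Q = -33.811.
ε = (dQ/dP)(P/Q) = (-33.811)(14/211.320).
|ε| > 1, so demand is elastic at this price.

-2.24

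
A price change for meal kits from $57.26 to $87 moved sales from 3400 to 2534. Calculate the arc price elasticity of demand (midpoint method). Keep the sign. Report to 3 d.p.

ΔQ = 2534 − 3400 = -866; ΔP = 87 − 57.26 = 29.74.
Midpoints: P̄ = 72.13, Q̄ = 2967.0.
ε = (ΔQ/ΔP)(P̄/Q̄) = (-866/29.74)(72.13/2967.0).

-0.708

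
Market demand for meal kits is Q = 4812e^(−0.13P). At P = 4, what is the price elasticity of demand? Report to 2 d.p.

At P = 4, Q = 2860.833.
dQ/dP = −0.13·4812e^(−0.13P) = −0.13Q = -371.908.
ε = (dQ/dP)(P/Q) = (-371.908)(4/2860.833).

-0.52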